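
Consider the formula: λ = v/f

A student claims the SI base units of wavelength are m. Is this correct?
Units of each symbol in λ = v/f:
  v (wave speed): m/s
  f (frequency): 1/s  → in the denominator, contributes s

Multiplying the contributions: [m/s] · [s]
Adding exponents of each base unit: m: 1
SI base units of wavelength: m

The claimed units m match the derived units, so the claim is correct.

Answer: Yes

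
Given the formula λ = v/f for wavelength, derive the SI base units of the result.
Units of each symbol in λ = v/f:
  v (wave speed): m/s
  f (frequency): 1/s  → in the denominator, contributes s

Multiplying the contributions: [m/s] · [s]
Adding exponents of each base unit: m: 1
SI base units of wavelength: m

Answer: m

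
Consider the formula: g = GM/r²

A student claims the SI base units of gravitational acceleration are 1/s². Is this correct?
Units of each symbol in g = GM/r²:
  G (gravitational constant): m³/(kg·s²)
  M (mass): kg
  r (distance): m  → to the power 2 in the denominator, contributes 1/m²

Multiplying the contributions: [m³/(kg·s²)] · [kg] · [1/m²]
Adding exponents of each base unit: m: 1, s: -2
SI base units of gravitational acceleration: m/s²

The claimed units 1/s² (exponents s: -2) do not match the derived units m/s² (exponents m: 1, s: -2), so the claim is incorrect.

Answer: No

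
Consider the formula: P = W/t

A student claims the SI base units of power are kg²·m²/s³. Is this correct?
Units of each symbol in P = W/t:
  W (work): kg·m²/s²
  t (time): s  → in the denominator, contributes 1/s

Multiplying the contributions: [kg·m²/s²] · [1/s]
Adding exponents of each base unit: kg: 1, m: 2, s: -3
SI base units of power: kg·m²/s³

The claimed units kg²·m²/s³ (exponents kg: 2, m: 2, s: -3) do not match the derived units kg·m²/s³ (exponents kg: 1, m: 2, s: -3), so the claim is incorrect.

Answer: No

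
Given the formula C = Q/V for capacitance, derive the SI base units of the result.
Units of each symbol in C = Q/V:
  Q (charge, in coulombs): s·A
  V (voltage, in volts): kg·m²/(s³·A)  → in the denominator, contributes s³·A/(kg·m²)

Multiplying the contributions: [s·A] · [s³·A/(kg·m²)]
Adding exponents of each base unit: kg: -1, m: -2, s: 4, A: 2
SI base units of capacitance: s⁴·A²/(kg·m²)

Answer: s⁴·A²/(kg·m²)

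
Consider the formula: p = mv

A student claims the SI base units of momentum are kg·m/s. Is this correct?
Units of each symbol in p = mv:
  m (mass): kg
  v (velocity): m/s

Multiplying the contributions: [kg] · [m/s]
Adding exponents of each base unit: kg: 1, m: 1, s: -1
SI base units of momentum: kg·m/s

The claimed units kg·m/s match the derived units, so the claim is correct.

Answer: Yes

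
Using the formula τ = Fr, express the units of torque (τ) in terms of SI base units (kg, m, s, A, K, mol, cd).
Units of each symbol in τ = Fr:
  F (force): kg·m/s²
  r (lever arm): m

Multiplying the contributions: [kg·m/s²] · [m]
Adding exponents of each base unit: kg: 1, m: 2, s: -2
SI base units of torque: kg·m²/s²

Answer: kg·m²/s²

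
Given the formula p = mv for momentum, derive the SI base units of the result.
Units of each symbol in p = mv:
  m (mass): kg
  v (velocity): m/s

Multiplying the contributions: [kg] · [m/s]
Adding exponents of each base unit: kg: 1, m: 1, s: -1
SI base units of momentum: kg·m/s

Answer: kg·m/s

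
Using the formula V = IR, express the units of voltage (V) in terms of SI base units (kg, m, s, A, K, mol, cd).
Units of each symbol in V = IR:
  I (current): A
  R (resistance, in ohms): kg·m²/(s³·A²)

Multiplying the contributions: [A] · [kg·m²/(s³·A²)]
Adding exponents of each base unit: kg: 1, m: 2, s: -3, A: -1
SI base units of voltage: kg·m²/(s³·A)

Answer: kg·m²/(s³·A)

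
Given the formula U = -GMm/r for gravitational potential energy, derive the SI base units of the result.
Units of each symbol in U = -GMm/r:
  G (gravitational constant): m³/(kg·s²)
  M (mass): kg
  m (mass): kg
  r (distance): m  → in the denominator, contributes 1/m
  The minus sign does not affect the units.

Multiplying the contributions: [m³/(kg·s²)] · [kg] · [kg] · [1/m]
Adding exponents of each base unit: kg: 1, m: 2, s: -2
SI base units of gravitational potential energy: kg·m²/s²

Answer: kg·m²/s²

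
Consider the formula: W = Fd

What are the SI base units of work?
Units of each symbol in W = Fd:
  F (force): kg·m/s²
  d (displacement): m

Multiplying the contributions: [kg·m/s²] · [m]
Adding exponents of each base unit: kg: 1, m: 2, s: -2
SI base units of work: kg·m²/s²

Answer: kg·m²/s²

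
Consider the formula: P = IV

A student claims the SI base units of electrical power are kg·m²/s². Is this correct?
Units of each symbol in P = IV:
  I (current): A
  V (voltage, in volts): kg·m²/(s³·A)

Multiplying the contributions: [A] · [kg·m²/(s³·A)]
Adding exponents of each base unit: kg: 1, m: 2, s: -3
SI base units of electrical power: kg·m²/s³

The claimed units kg·m²/s² (exponents kg: 1, m: 2, s: -2) do not match the derived units kg·m²/s³ (exponents kg: 1, m: 2, s: -3), so the claim is incorrect.

Answer: No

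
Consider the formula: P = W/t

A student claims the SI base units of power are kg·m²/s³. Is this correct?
Units of each symbol in P = W/t:
  W (work): kg·m²/s²
  t (time): s  → in the denominator, contributes 1/s

Multiplying the contributions: [kg·m²/s²] · [1/s]
Adding exponents of each base unit: kg: 1, m: 2, s: -3
SI base units of power: kg·m²/s³

The claimed units kg·m²/s³ match the derived units, so the claim is correct.

Answer: Yes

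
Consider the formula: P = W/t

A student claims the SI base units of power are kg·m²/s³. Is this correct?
Units of each symbol in P = W/t:
  W (work): kg·m²/s²
  t (time): s  → in the denominator, contributes 1/s

Multiplying the contributions: [kg·m²/s²] · [1/s]
Adding exponents of each base unit: kg: 1, m: 2, s: -3
SI base units of power: kg·m²/s³

The claimed units kg·m²/s³ match the derived units, so the claim is correct.

Answer: Yes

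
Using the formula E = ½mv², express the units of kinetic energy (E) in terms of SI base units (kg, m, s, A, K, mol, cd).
Units of each symbol in E = ½mv²:
  m (mass): kg
  v (speed): m/s  → to the power 2, contributes m²/s²
  The factor ½ is dimensionless.

Multiplying the contributions: [kg] · [m²/s²]
Adding exponents of each base unit: kg: 1, m: 2, s: -2
SI base units of kinetic energy: kg·m²/s²

Answer: kg·m²/s²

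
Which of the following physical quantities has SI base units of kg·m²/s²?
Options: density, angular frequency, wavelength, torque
Checking the SI base units of each option:
  density (ρ = m/V): kg/m³  ✗
  angular frequency (ω = 2πf): 1/s  ✗
  wavelength (λ = v/f): m  ✗
  torque (τ = Fr): kg·m²/s²  ✓ matches

Only torque has units kg·m²/s².

Answer: torque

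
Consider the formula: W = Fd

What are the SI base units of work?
Units of each symbol in W = Fd:
  F (force): kg·m/s²
  d (displacement): m

Multiplying the contributions: [kg·m/s²] · [m]
Adding exponents of each base unit: kg: 1, m: 2, s: -2
SI base units of work: kg·m²/s²

Answer: kg·m²/s²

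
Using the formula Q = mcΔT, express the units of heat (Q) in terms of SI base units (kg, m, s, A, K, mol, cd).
Units of each symbol in Q = mcΔT:
  m (mass): kg
  c (specific heat capacity, in J/(kg·K)): m²/(s²·K)
  ΔT (temperature change): K

Multiplying the contributions: [kg] · [m²/(s²·K)] · [K]
Adding exponents of each base unit: kg: 1, m: 2, s: -2
SI base units of heat: kg·m²/s²

Answer: kg·m²/s²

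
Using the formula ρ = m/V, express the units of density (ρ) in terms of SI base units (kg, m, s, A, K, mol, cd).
Units of each symbol in ρ = m/V:
  m (mass): kg
  V (volume): m³  → in the denominator, contributes 1/m³

Multiplying the contributions: [kg] · [1/m³]
Adding exponents of each base unit: kg: 1, m: -3
SI base units of density: kg/m³

Answer: kg/m³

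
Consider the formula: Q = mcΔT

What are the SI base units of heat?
Units of each symbol in Q = mcΔT:
  m (mass): kg
  c (specific heat capacity, in J/(kg·K)): m²/(s²·K)
  ΔT (temperature change): K

Multiplying the contributions: [kg] · [m²/(s²·K)] · [K]
Adding exponents of each base unit: kg: 1, m: 2, s: -2
SI base units of heat: kg·m²/s²

Answer: kg·m²/s²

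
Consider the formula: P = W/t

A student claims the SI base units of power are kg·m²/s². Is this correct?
Units of each symbol in P = W/t:
  W (work): kg·m²/s²
  t (time): s  → in the denominator, contributes 1/s

Multiplying the contributions: [kg·m²/s²] · [1/s]
Adding exponents of each base unit: kg: 1, m: 2, s: -3
SI base units of power: kg·m²/s³

The claimed units kg·m²/s² (exponents kg: 1, m: 2, s: -2) do not match the derived units kg·m²/s³ (exponents kg: 1, m: 2, s: -3), so the claim is incorrect.

Answer: No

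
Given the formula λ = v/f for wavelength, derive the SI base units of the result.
Units of each symbol in λ = v/f:
  v (wave speed): m/s
  f (frequency): 1/s  → in the denominator, contributes s

Multiplying the contributions: [m/s] · [s]
Adding exponents of each base unit: m: 1
SI base units of wavelength: m

Answer: m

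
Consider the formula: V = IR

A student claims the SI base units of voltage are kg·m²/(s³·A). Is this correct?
Units of each symbol in V = IR:
  I (current): A
  R (resistance, in ohms): kg·m²/(s³·A²)

Multiplying the contributions: [A] · [kg·m²/(s³·A²)]
Adding exponents of each base unit: kg: 1, m: 2, s: -3, A: -1
SI base units of voltage: kg·m²/(s³·A)

The claimed units kg·m²/(s³·A) match the derived units, so the claim is correct.

Answer: Yes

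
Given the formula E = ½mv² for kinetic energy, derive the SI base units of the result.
Units of each symbol in E = ½mv²:
  m (mass): kg
  v (speed): m/s  → to the power 2, contributes m²/s²
  The factor ½ is dimensionless.

Multiplying the contributions: [kg] · [m²/s²]
Adding exponents of each base unit: kg: 1, m: 2, s: -2
SI base units of kinetic energy: kg·m²/s²

Answer: kg·m²/s²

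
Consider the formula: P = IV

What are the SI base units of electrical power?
Units of each symbol in P = IV:
  I (current): A
  V (voltage, in volts): kg·m²/(s³·A)

Multiplying the contributions: [A] · [kg·m²/(s³·A)]
Adding exponents of each base unit: kg: 1, m: 2, s: -3
SI base units of electrical power: kg·m²/s³

Answer: kg·m²/s³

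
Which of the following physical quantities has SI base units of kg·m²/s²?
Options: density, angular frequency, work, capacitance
Checking the SI base units of each option:
  density (ρ = m/V): kg/m³  ✗
  angular frequency (ω = 2πf): 1/s  ✗
  work (W = Fd): kg·m²/s²  ✓ matches
  capacitance (C = Q/V): s⁴·A²/(kg·m²)  ✗

Only work has units kg·m²/s².

Answer: work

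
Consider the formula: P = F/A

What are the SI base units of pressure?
Units of each symbol in P = F/A:
  F (force): kg·m/s²
  A (area): m²  → in the denominator, contributes 1/m²

Multiplying the contributions: [kg·m/s²] · [1/m²]
Adding exponents of each base unit: kg: 1, m: -1, s: -2
SI base units of pressure: kg/(m·s²)

Answer: kg/(m·s²)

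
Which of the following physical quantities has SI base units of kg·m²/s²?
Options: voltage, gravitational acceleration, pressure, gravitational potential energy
Checking the SI base units of each option:
  voltage (V = IR): kg·m²/(s³·A)  ✗
  gravitational acceleration (g = GM/r²): m/s²  ✗
  pressure (P = F/A): kg/(m·s²)  ✗
  gravitational potential energy (U = -GMm/r): kg·m²/s²  ✓ matches

Only gravitational potential energy has units kg·m²/s².

Answer: gravitational potential energy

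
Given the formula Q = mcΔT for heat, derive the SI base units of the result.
Units of each symbol in Q = mcΔT:
  m (mass): kg
  c (specific heat capacity, in J/(kg·K)): m²/(s²·K)
  ΔT (temperature change): K

Multiplying the contributions: [kg] · [m²/(s²·K)] · [K]
Adding exponents of each base unit: kg: 1, m: 2, s: -2
SI base units of heat: kg·m²/s²

Answer: kg·m²/s²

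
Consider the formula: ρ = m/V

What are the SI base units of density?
Units of each symbol in ρ = m/V:
  m (mass): kg
  V (volume): m³  → in the denominator, contributes 1/m³

Multiplying the contributions: [kg] · [1/m³]
Adding exponents of each base unit: kg: 1, m: -3
SI base units of density: kg/m³

Answer: kg/m³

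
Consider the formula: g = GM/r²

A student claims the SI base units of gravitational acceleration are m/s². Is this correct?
Units of each symbol in g = GM/r²:
  G (gravitational constant): m³/(kg·s²)
  M (mass): kg
  r (distance): m  → to the power 2 in the denominator, contributes 1/m²

Multiplying the contributions: [m³/(kg·s²)] · [kg] · [1/m²]
Adding exponents of each base unit: m: 1, s: -2
SI base units of gravitational acceleration: m/s²

The claimed units m/s² match the derived units, so the claim is correct.

Answer: Yes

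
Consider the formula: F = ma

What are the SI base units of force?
Units of each symbol in F = ma:
  m (mass): kg
  a (acceleration): m/s²

Multiplying the contributions: [kg] · [m/s²]
Adding exponents of each base unit: kg: 1, m: 1, s: -2
SI base units of force: kg·m/s²

Answer: kg·m/s²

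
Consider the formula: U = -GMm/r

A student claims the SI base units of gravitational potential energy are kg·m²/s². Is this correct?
Units of each symbol in U = -GMm/r:
  G (gravitational constant): m³/(kg·s²)
  M (mass): kg
  m (mass): kg
  r (distance): m  → in the denominator, contributes 1/m
  The minus sign does not affect the units.

Multiplying the contributions: [m³/(kg·s²)] · [kg] · [kg] · [1/m]
Adding exponents of each base unit: kg: 1, m: 2, s: -2
SI base units of gravitational potential energy: kg·m²/s²

The claimed units kg·m²/s² match the derived units, so the claim is correct.

Answer: Yes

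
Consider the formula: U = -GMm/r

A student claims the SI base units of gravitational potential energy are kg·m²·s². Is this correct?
Units of each symbol in U = -GMm/r:
  G (gravitational constant): m³/(kg·s²)
  M (mass): kg
  m (mass): kg
  r (distance): m  → in the denominator, contributes 1/m
  The minus sign does not affect the units.

Multiplying the contributions: [m³/(kg·s²)] · [kg] · [kg] · [1/m]
Adding exponents of each base unit: kg: 1, m: 2, s: -2
SI base units of gravitational potential energy: kg·m²/s²

The claimed units kg·m²·s² (exponents kg: 1, m: 2, s: 2) do not match the derived units kg·m²/s² (exponents kg: 1, m: 2, s: -2), so the claim is incorrect.

Answer: No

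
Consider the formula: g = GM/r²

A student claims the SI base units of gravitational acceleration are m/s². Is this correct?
Units of each symbol in g = GM/r²:
  G (gravitational constant): m³/(kg·s²)
  M (mass): kg
  r (distance): m  → to the power 2 in the denominator, contributes 1/m²

Multiplying the contributions: [m³/(kg·s²)] · [kg] · [1/m²]
Adding exponents of each base unit: m: 1, s: -2
SI base units of gravitational acceleration: m/s²

The claimed units m/s² match the derived units, so the claim is correct.

Answer: Yes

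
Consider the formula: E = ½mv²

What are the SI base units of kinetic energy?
Units of each symbol in E = ½mv²:
  m (mass): kg
  v (speed): m/s  → to the power 2, contributes m²/s²
  The factor ½ is dimensionless.

Multiplying the contributions: [kg] · [m²/s²]
Adding exponents of each base unit: kg: 1, m: 2, s: -2
SI base units of kinetic energy: kg·m²/s²

Answer: kg·m²/s²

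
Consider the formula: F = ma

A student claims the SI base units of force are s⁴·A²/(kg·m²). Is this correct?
Units of each symbol in F = ma:
  m (mass): kg
  a (acceleration): m/s²

Multiplying the contributions: [kg] · [m/s²]
Adding exponents of each base unit: kg: 1, m: 1, s: -2
SI base units of force: kg·m/s²

The claimed units s⁴·A²/(kg·m²) (exponents kg: -1, m: -2, s: 4, A: 2) do not match the derived units kg·m/s² (exponents kg: 1, m: 1, s: -2), so the claim is incorrect.

Answer: No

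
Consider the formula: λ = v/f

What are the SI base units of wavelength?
Units of each symbol in λ = v/f:
  v (wave speed): m/s
  f (frequency): 1/s  → in the denominator, contributes s

Multiplying the contributions: [m/s] · [s]
Adding exponents of each base unit: m: 1
SI base units of wavelength: m

Answer: m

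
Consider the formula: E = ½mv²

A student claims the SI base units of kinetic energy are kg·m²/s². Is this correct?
Units of each symbol in E = ½mv²:
  m (mass): kg
  v (speed): m/s  → to the power 2, contributes m²/s²
  The factor ½ is dimensionless.

Multiplying the contributions: [kg] · [m²/s²]
Adding exponents of each base unit: kg: 1, m: 2, s: -2
SI base units of kinetic energy: kg·m²/s²

The claimed units kg·m²/s² match the derived units, so the claim is correct.

Answer: Yes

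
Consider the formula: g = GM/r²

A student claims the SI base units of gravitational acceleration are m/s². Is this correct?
Units of each symbol in g = GM/r²:
  G (gravitational constant): m³/(kg·s²)
  M (mass): kg
  r (distance): m  → to the power 2 in the denominator, contributes 1/m²

Multiplying the contributions: [m³/(kg·s²)] · [kg] · [1/m²]
Adding exponents of each base unit: m: 1, s: -2
SI base units of gravitational acceleration: m/s²

The claimed units m/s² match the derived units, so the claim is correct.

Answer: Yes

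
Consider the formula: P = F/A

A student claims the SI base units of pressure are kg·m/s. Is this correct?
Units of each symbol in P = F/A:
  F (force): kg·m/s²
  A (area): m²  → in the denominator, contributes 1/m²

Multiplying the contributions: [kg·m/s²] · [1/m²]
Adding exponents of each base unit: kg: 1, m: -1, s: -2
SI base units of pressure: kg/(m·s²)

The claimed units kg·m/s (exponents kg: 1, m: 1, s: -1) do not match the derived units kg/(m·s²) (exponents kg: 1, m: -1, s: -2), so the claim is incorrect.

Answer: No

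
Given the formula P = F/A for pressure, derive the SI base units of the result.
Units of each symbol in P = F/A:
  F (force): kg·m/s²
  A (area): m²  → in the denominator, contributes 1/m²

Multiplying the contributions: [kg·m/s²] · [1/m²]
Adding exponents of each base unit: kg: 1, m: -1, s: -2
SI base units of pressure: kg/(m·s²)

Answer: kg/(m·s²)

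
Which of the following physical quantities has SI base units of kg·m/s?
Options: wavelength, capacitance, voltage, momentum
Checking the SI base units of each option:
  wavelength (λ = v/f): m  ✗
  capacitance (C = Q/V): s⁴·A²/(kg·m²)  ✗
  voltage (V = IR): kg·m²/(s³·A)  ✗
  momentum (p = mv): kg·m/s  ✓ matches

Only momentum has units kg·m/s.

Answer: momentum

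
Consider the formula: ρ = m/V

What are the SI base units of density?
Units of each symbol in ρ = m/V:
  m (mass): kg
  V (volume): m³  → in the denominator, contributes 1/m³

Multiplying the contributions: [kg] · [1/m³]
Adding exponents of each base unit: kg: 1, m: -3
SI base units of density: kg/m³

Answer: kg/m³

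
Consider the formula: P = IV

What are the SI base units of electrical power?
Units of each symbol in P = IV:
  I (current): A
  V (voltage, in volts): kg·m²/(s³·A)

Multiplying the contributions: [A] · [kg·m²/(s³·A)]
Adding exponents of each base unit: kg: 1, m: 2, s: -3
SI base units of electrical power: kg·m²/s³

Answer: kg·m²/s³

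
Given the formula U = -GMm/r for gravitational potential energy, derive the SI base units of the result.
Units of each symbol in U = -GMm/r:
  G (gravitational constant): m³/(kg·s²)
  M (mass): kg
  m (mass): kg
  r (distance): m  → in the denominator, contributes 1/m
  The minus sign does not affect the units.

Multiplying the contributions: [m³/(kg·s²)] · [kg] · [kg] · [1/m]
Adding exponents of each base unit: kg: 1, m: 2, s: -2
SI base units of gravitational potential energy: kg·m²/s²

Answer: kg·m²/s²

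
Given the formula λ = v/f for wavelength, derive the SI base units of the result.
Units of each symbol in λ = v/f:
  v (wave speed): m/s
  f (frequency): 1/s  → in the denominator, contributes s

Multiplying the contributions: [m/s] · [s]
Adding exponents of each base unit: m: 1
SI base units of wavelength: m

Answer: m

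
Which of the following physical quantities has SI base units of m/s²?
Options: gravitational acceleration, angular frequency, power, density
Checking the SI base units of each option:
  gravitational acceleration (g = GM/r²): m/s²  ✓ matches
  angular frequency (ω = 2πf): 1/s  ✗
  power (P = W/t): kg·m²/s³  ✗
  density (ρ = m/V): kg/m³  ✗

Only gravitational acceleration has units m/s².

Answer: gravitational acceleration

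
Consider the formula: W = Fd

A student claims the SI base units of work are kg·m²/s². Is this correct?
Units of each symbol in W = Fd:
  F (force): kg·m/s²
  d (displacement): m

Multiplying the contributions: [kg·m/s²] · [m]
Adding exponents of each base unit: kg: 1, m: 2, s: -2
SI base units of work: kg·m²/s²

The claimed units kg·m²/s² match the derived units, so the claim is correct.

Answer: Yes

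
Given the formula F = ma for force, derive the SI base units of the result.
Units of each symbol in F = ma:
  m (mass): kg
  a (acceleration): m/s²

Multiplying the contributions: [kg] · [m/s²]
Adding exponents of each base unit: kg: 1, m: 1, s: -2
SI base units of force: kg·m/s²

Answer: kg·m/s²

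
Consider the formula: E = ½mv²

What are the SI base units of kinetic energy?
Units of each symbol in E = ½mv²:
  m (mass): kg
  v (speed): m/s  → to the power 2, contributes m²/s²
  The factor ½ is dimensionless.

Multiplying the contributions: [kg] · [m²/s²]
Adding exponents of each base unit: kg: 1, m: 2, s: -2
SI base units of kinetic energy: kg·m²/s²

Answer: kg·m²/s²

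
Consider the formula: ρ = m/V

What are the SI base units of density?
Units of each symbol in ρ = m/V:
  m (mass): kg
  V (volume): m³  → in the denominator, contributes 1/m³

Multiplying the contributions: [kg] · [1/m³]
Adding exponents of each base unit: kg: 1, m: -3
SI base units of density: kg/m³

Answer: kg/m³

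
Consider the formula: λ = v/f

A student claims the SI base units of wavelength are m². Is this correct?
Units of each symbol in λ = v/f:
  v (wave speed): m/s
  f (frequency): 1/s  → in the denominator, contributes s

Multiplying the contributions: [m/s] · [s]
Adding exponents of each base unit: m: 1
SI base units of wavelength: m

The claimed units m² (exponents m: 2) do not match the derived units m (exponents m: 1), so the claim is incorrect.

Answer: No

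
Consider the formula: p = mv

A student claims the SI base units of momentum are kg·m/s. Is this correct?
Units of each symbol in p = mv:
  m (mass): kg
  v (velocity): m/s

Multiplying the contributions: [kg] · [m/s]
Adding exponents of each base unit: kg: 1, m: 1, s: -1
SI base units of momentum: kg·m/s

The claimed units kg·m/s match the derived units, so the claim is correct.

Answer: Yes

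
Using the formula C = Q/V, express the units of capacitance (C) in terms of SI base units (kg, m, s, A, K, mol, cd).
Units of each symbol in C = Q/V:
  Q (charge, in coulombs): s·A
  V (voltage, in volts): kg·m²/(s³·A)  → in the denominator, contributes s³·A/(kg·m²)

Multiplying the contributions: [s·A] · [s³·A/(kg·m²)]
Adding exponents of each base unit: kg: -1, m: -2, s: 4, A: 2
SI base units of capacitance: s⁴·A²/(kg·m²)

Answer: s⁴·A²/(kg·m²)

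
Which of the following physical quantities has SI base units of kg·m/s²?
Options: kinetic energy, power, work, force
Checking the SI base units of each option:
  kinetic energy (E = ½mv²): kg·m²/s²  ✗
  power (P = W/t): kg·m²/s³  ✗
  work (W = Fd): kg·m²/s²  ✗
  force (F = ma): kg·m/s²  ✓ matches

Only force has units kg·m/s².

Answer: force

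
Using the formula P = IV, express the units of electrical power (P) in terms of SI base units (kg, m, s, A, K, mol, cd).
Units of each symbol in P = IV:
  I (current): A
  V (voltage, in volts): kg·m²/(s³·A)

Multiplying the contributions: [A] · [kg·m²/(s³·A)]
Adding exponents of each base unit: kg: 1, m: 2, s: -3
SI base units of electrical power: kg·m²/s³

Answer: kg·m²/s³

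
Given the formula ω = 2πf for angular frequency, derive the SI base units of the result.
Units of each symbol in ω = 2πf:
  f (frequency): 1/s
  The factor 2π is dimensionless.

Multiplying the contributions: [1/s]
Adding exponents of each base unit: s: -1
SI base units of angular frequency: 1/s

Answer: 1/s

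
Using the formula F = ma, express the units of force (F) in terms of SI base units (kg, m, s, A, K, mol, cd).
Units of each symbol in F = ma:
  m (mass): kg
  a (acceleration): m/s²

Multiplying the contributions: [kg] · [m/s²]
Adding exponents of each base unit: kg: 1, m: 1, s: -2
SI base units of force: kg·m/s²

Answer: kg·m/s²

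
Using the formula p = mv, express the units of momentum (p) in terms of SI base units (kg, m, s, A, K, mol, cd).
Units of each symbol in p = mv:
  m (mass): kg
  v (velocity): m/s

Multiplying the contributions: [kg] · [m/s]
Adding exponents of each base unit: kg: 1, m: 1, s: -1
SI base units of momentum: kg·m/s

Answer: kg·m/s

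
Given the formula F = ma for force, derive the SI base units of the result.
Units of each symbol in F = ma:
  m (mass): kg
  a (acceleration): m/s²

Multiplying the contributions: [kg] · [m/s²]
Adding exponents of each base unit: kg: 1, m: 1, s: -2
SI base units of force: kg·m/s²

Answer: kg·m/s²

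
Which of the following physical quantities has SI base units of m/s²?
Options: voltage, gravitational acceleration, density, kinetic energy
Checking the SI base units of each option:
  voltage (V = IR): kg·m²/(s³·A)  ✗
  gravitational acceleration (g = GM/r²): m/s²  ✓ matches
  density (ρ = m/V): kg/m³  ✗
  kinetic energy (E = ½mv²): kg·m²/s²  ✗

Only gravitational acceleration has units m/s².

Answer: gravitational acceleration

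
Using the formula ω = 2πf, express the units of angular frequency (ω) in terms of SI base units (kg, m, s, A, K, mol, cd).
Units of each symbol in ω = 2πf:
  f (frequency): 1/s
  The factor 2π is dimensionless.

Multiplying the contributions: [1/s]
Adding exponents of each base unit: s: -1
SI base units of angular frequency: 1/s

Answer: 1/s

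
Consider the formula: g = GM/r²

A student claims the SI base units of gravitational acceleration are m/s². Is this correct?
Units of each symbol in g = GM/r²:
  G (gravitational constant): m³/(kg·s²)
  M (mass): kg
  r (distance): m  → to the power 2 in the denominator, contributes 1/m²

Multiplying the contributions: [m³/(kg·s²)] · [kg] · [1/m²]
Adding exponents of each base unit: m: 1, s: -2
SI base units of gravitational acceleration: m/s²

The claimed units m/s² match the derived units, so the claim is correct.

Answer: Yes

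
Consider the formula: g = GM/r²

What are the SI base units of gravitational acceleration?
Units of each symbol in g = GM/r²:
  G (gravitational constant): m³/(kg·s²)
  M (mass): kg
  r (distance): m  → to the power 2 in the denominator, contributes 1/m²

Multiplying the contributions: [m³/(kg·s²)] · [kg] · [1/m²]
Adding exponents of each base unit: m: 1, s: -2
SI base units of gravitational acceleration: m/s²

Answer: m/s²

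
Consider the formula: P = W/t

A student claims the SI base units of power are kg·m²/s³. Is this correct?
Units of each symbol in P = W/t:
  W (work): kg·m²/s²
  t (time): s  → in the denominator, contributes 1/s

Multiplying the contributions: [kg·m²/s²] · [1/s]
Adding exponents of each base unit: kg: 1, m: 2, s: -3
SI base units of power: kg·m²/s³

The claimed units kg·m²/s³ match the derived units, so the claim is correct.

Answer: Yes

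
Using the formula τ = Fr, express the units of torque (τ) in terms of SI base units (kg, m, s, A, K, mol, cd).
Units of each symbol in τ = Fr:
  F (force): kg·m/s²
  r (lever arm): m

Multiplying the contributions: [kg·m/s²] · [m]
Adding exponents of each base unit: kg: 1, m: 2, s: -2
SI base units of torque: kg·m²/s²

Answer: kg·m²/s²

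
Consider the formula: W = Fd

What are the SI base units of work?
Units of each symbol in W = Fd:
  F (force): kg·m/s²
  d (displacement): m

Multiplying the contributions: [kg·m/s²] · [m]
Adding exponents of each base unit: kg: 1, m: 2, s: -2
SI base units of work: kg·m²/s²

Answer: kg·m²/s²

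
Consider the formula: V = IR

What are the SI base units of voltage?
Units of each symbol in V = IR:
  I (current): A
  R (resistance, in ohms): kg·m²/(s³·A²)

Multiplying the contributions: [A] · [kg·m²/(s³·A²)]
Adding exponents of each base unit: kg: 1, m: 2, s: -3, A: -1
SI base units of voltage: kg·m²/(s³·A)

Answer: kg·m²/(s³·A)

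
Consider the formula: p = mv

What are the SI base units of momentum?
Units of each symbol in p = mv:
  m (mass): kg
  v (velocity): m/s

Multiplying the contributions: [kg] · [m/s]
Adding exponents of each base unit: kg: 1, m: 1, s: -1
SI base units of momentum: kg·m/s

Answer: kg·m/s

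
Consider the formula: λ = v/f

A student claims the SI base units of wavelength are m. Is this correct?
Units of each symbol in λ = v/f:
  v (wave speed): m/s
  f (frequency): 1/s  → in the denominator, contributes s

Multiplying the contributions: [m/s] · [s]
Adding exponents of each base unit: m: 1
SI base units of wavelength: m

The claimed units m match the derived units, so the claim is correct.

Answer: Yes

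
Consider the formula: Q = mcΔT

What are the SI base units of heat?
Units of each symbol in Q = mcΔT:
  m (mass): kg
  c (specific heat capacity, in J/(kg·K)): m²/(s²·K)
  ΔT (temperature change): K

Multiplying the contributions: [kg] · [m²/(s²·K)] · [K]
Adding exponents of each base unit: kg: 1, m: 2, s: -2
SI base units of heat: kg·m²/s²

Answer: kg·m²/s²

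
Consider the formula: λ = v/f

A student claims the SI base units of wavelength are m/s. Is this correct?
Units of each symbol in λ = v/f:
  v (wave speed): m/s
  f (frequency): 1/s  → in the denominator, contributes s

Multiplying the contributions: [m/s] · [s]
Adding exponents of each base unit: m: 1
SI base units of wavelength: m

The claimed units m/s (exponents m: 1, s: -1) do not match the derived units m (exponents m: 1), so the claim is incorrect.

Answer: No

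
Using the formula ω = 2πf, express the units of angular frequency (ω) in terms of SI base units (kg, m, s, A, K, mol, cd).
Units of each symbol in ω = 2πf:
  f (frequency): 1/s
  The factor 2π is dimensionless.

Multiplying the contributions: [1/s]
Adding exponents of each base unit: s: -1
SI base units of angular frequency: 1/s

Answer: 1/s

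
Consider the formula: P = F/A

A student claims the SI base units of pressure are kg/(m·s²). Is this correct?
Units of each symbol in P = F/A:
  F (force): kg·m/s²
  A (area): m²  → in the denominator, contributes 1/m²

Multiplying the contributions: [kg·m/s²] · [1/m²]
Adding exponents of each base unit: kg: 1, m: -1, s: -2
SI base units of pressure: kg/(m·s²)

The claimed units kg/(m·s²) match the derived units, so the claim is correct.

Answer: Yes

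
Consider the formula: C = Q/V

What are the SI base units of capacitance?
Units of each symbol in C = Q/V:
  Q (charge, in coulombs): s·A
  V (voltage, in volts): kg·m²/(s³·A)  → in the denominator, contributes s³·A/(kg·m²)

Multiplying the contributions: [s·A] · [s³·A/(kg·m²)]
Adding exponents of each base unit: kg: -1, m: -2, s: 4, A: 2
SI base units of capacitance: s⁴·A²/(kg·m²)

Answer: s⁴·A²/(kg·m²)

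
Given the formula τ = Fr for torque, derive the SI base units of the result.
Units of each symbol in τ = Fr:
  F (force): kg·m/s²
  r (lever arm): m

Multiplying the contributions: [kg·m/s²] · [m]
Adding exponents of each base unit: kg: 1, m: 2, s: -2
SI base units of torque: kg·m²/s²

Answer: kg·m²/s²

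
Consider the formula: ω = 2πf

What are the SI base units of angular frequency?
Units of each symbol in ω = 2πf:
  f (frequency): 1/s
  The factor 2π is dimensionless.

Multiplying the contributions: [1/s]
Adding exponents of each base unit: s: -1
SI base units of angular frequency: 1/s

Answer: 1/s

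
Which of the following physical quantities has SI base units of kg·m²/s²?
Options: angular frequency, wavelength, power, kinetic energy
Checking the SI base units of each option:
  angular frequency (ω = 2πf): 1/s  ✗
  wavelength (λ = v/f): m  ✗
  power (P = W/t): kg·m²/s³  ✗
  kinetic energy (E = ½mv²): kg·m²/s²  ✓ matches

Only kinetic energy has units kg·m²/s².

Answer: kinetic energy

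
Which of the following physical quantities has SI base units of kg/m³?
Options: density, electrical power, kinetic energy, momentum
Checking the SI base units of each option:
  density (ρ = m/V): kg/m³  ✓ matches
  electrical power (P = IV): kg·m²/s³  ✗
  kinetic energy (E = ½mv²): kg·m²/s²  ✗
  momentum (p = mv): kg·m/s  ✗

Only density has units kg/m³.

Answer: density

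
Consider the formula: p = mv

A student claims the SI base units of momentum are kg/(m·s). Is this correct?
Units of each symbol in p = mv:
  m (mass): kg
  v (velocity): m/s

Multiplying the contributions: [kg] · [m/s]
Adding exponents of each base unit: kg: 1, m: 1, s: -1
SI base units of momentum: kg·m/s

The claimed units kg/(m·s) (exponents kg: 1, m: -1, s: -1) do not match the derived units kg·m/s (exponents kg: 1, m: 1, s: -1), so the claim is incorrect.

Answer: No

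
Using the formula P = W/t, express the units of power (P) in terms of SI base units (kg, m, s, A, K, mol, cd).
Units of each symbol in P = W/t:
  W (work): kg·m²/s²
  t (time): s  → in the denominator, contributes 1/s

Multiplying the contributions: [kg·m²/s²] · [1/s]
Adding exponents of each base unit: kg: 1, m: 2, s: -3
SI base units of power: kg·m²/s³

Answer: kg·m²/s³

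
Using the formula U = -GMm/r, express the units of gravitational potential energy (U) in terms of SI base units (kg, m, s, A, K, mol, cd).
Units of each symbol in U = -GMm/r:
  G (gravitational constant): m³/(kg·s²)
  M (mass): kg
  m (mass): kg
  r (distance): m  → in the denominator, contributes 1/m
  The minus sign does not affect the units.

Multiplying the contributions: [m³/(kg·s²)] · [kg] · [kg] · [1/m]
Adding exponents of each base unit: kg: 1, m: 2, s: -2
SI base units of gravitational potential energy: kg·m²/s²

Answer: kg·m²/s²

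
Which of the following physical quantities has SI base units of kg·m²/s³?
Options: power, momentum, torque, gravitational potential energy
Checking the SI base units of each option:
  power (P = W/t): kg·m²/s³  ✓ matches
  momentum (p = mv): kg·m/s  ✗
  torque (τ = Fr): kg·m²/s²  ✗
  gravitational potential energy (U = -GMm/r): kg·m²/s²  ✗

Only power has units kg·m²/s³.

Answer: power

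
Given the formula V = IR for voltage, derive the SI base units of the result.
Units of each symbol in V = IR:
  I (current): A
  R (resistance, in ohms): kg·m²/(s³·A²)

Multiplying the contributions: [A] · [kg·m²/(s³·A²)]
Adding exponents of each base unit: kg: 1, m: 2, s: -3, A: -1
SI base units of voltage: kg·m²/(s³·A)

Answer: kg·m²/(s³·A)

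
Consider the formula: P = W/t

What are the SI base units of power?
Units of each symbol in P = W/t:
  W (work): kg·m²/s²
  t (time): s  → in the denominator, contributes 1/s

Multiplying the contributions: [kg·m²/s²] · [1/s]
Adding exponents of each base unit: kg: 1, m: 2, s: -3
SI base units of power: kg·m²/s³

Answer: kg·m²/s³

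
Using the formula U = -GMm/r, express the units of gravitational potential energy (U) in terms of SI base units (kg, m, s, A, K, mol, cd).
Units of each symbol in U = -GMm/r:
  G (gravitational constant): m³/(kg·s²)
  M (mass): kg
  m (mass): kg
  r (distance): m  → in the denominator, contributes 1/m
  The minus sign does not affect the units.

Multiplying the contributions: [m³/(kg·s²)] · [kg] · [kg] · [1/m]
Adding exponents of each base unit: kg: 1, m: 2, s: -2
SI base units of gravitational potential energy: kg·m²/s²

Answer: kg·m²/s²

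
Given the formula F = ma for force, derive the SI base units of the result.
Units of each symbol in F = ma:
  m (mass): kg
  a (acceleration): m/s²

Multiplying the contributions: [kg] · [m/s²]
Adding exponents of each base unit: kg: 1, m: 1, s: -2
SI base units of force: kg·m/s²

Answer: kg·m/s²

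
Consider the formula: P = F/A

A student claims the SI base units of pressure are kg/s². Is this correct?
Units of each symbol in P = F/A:
  F (force): kg·m/s²
  A (area): m²  → in the denominator, contributes 1/m²

Multiplying the contributions: [kg·m/s²] · [1/m²]
Adding exponents of each base unit: kg: 1, m: -1, s: -2
SI base units of pressure: kg/(m·s²)

The claimed units kg/s² (exponents kg: 1, s: -2) do not match the derived units kg/(m·s²) (exponents kg: 1, m: -1, s: -2), so the claim is incorrect.

Answer: No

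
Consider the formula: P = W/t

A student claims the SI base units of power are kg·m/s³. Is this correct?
Units of each symbol in P = W/t:
  W (work): kg·m²/s²
  t (time): s  → in the denominator, contributes 1/s

Multiplying the contributions: [kg·m²/s²] · [1/s]
Adding exponents of each base unit: kg: 1, m: 2, s: -3
SI base units of power: kg·m²/s³

The claimed units kg·m/s³ (exponents kg: 1, m: 1, s: -3) do not match the derived units kg·m²/s³ (exponents kg: 1, m: 2, s: -3), so the claim is incorrect.

Answer: No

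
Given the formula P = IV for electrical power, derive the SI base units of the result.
Units of each symbol in P = IV:
  I (current): A
  V (voltage, in volts): kg·m²/(s³·A)

Multiplying the contributions: [A] · [kg·m²/(s³·A)]
Adding exponents of each base unit: kg: 1, m: 2, s: -3
SI base units of electrical power: kg·m²/s³

Answer: kg·m²/s³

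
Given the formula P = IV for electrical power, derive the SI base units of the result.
Units of each symbol in P = IV:
  I (current): A
  V (voltage, in volts): kg·m²/(s³·A)

Multiplying the contributions: [A] · [kg·m²/(s³·A)]
Adding exponents of each base unit: kg: 1, m: 2, s: -3
SI base units of electrical power: kg·m²/s³

Answer: kg·m²/s³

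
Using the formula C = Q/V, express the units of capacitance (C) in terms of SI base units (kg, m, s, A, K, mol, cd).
Units of each symbol in C = Q/V:
  Q (charge, in coulombs): s·A
  V (voltage, in volts): kg·m²/(s³·A)  → in the denominator, contributes s³·A/(kg·m²)

Multiplying the contributions: [s·A] · [s³·A/(kg·m²)]
Adding exponents of each base unit: kg: -1, m: -2, s: 4, A: 2
SI base units of capacitance: s⁴·A²/(kg·m²)

Answer: s⁴·A²/(kg·m²)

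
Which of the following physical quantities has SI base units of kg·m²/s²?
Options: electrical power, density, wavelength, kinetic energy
Checking the SI base units of each option:
  electrical power (P = IV): kg·m²/s³  ✗
  density (ρ = m/V): kg/m³  ✗
  wavelength (λ = v/f): m  ✗
  kinetic energy (E = ½mv²): kg·m²/s²  ✓ matches

Only kinetic energy has units kg·m²/s².

Answer: kinetic energy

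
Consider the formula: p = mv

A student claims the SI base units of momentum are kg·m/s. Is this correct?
Units of each symbol in p = mv:
  m (mass): kg
  v (velocity): m/s

Multiplying the contributions: [kg] · [m/s]
Adding exponents of each base unit: kg: 1, m: 1, s: -1
SI base units of momentum: kg·m/s

The claimed units kg·m/s match the derived units, so the claim is correct.

Answer: Yes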